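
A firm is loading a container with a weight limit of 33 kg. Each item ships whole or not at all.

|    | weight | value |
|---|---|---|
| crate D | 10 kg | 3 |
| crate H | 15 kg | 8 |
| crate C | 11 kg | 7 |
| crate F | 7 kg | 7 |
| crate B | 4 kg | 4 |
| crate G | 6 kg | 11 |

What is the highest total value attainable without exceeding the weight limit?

Allowing fractional choices, the relaxed optimum would be about 31.7, but items are indivisible.
crate H + crate F + crate G: weight 15 + 7 + 6 = 28 ≤ 33, value 8 + 7 + 11 = 26.
crate H + crate F + crate B + crate G: weight 15 + 7 + 4 + 6 = 32 ≤ 33, value 8 + 7 + 4 + 11 = 30.
crate C + crate F + crate B + crate G: weight 11 + 7 + 4 + 6 = 28 ≤ 33, value 7 + 7 + 4 + 11 = 29.
Best is crate H, crate F, crate B, and crate G with total value 30.

30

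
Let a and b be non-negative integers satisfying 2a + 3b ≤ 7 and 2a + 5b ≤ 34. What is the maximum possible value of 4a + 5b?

The continuous relaxation peaks at (3.5, 0) with value 14.00; rounding to a feasible lattice point costs some objective.
(a,b)=(2,1): 2·2+3·1=7≤7, 2·2+5·1=9≤34, objective 13.
(a,b)=(3,0): 2·3+3·0=6≤7, 2·3+5·0=6≤34, objective 12.
(a,b)=(1,1): 2·1+3·1=5≤7, 2·1+5·1=7≤34, objective 9.
Maximum is 13 at (a,b)=(2,1).

13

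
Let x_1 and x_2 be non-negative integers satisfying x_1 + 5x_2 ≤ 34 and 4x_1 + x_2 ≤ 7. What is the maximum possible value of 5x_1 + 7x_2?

Relaxing integrality, the LP optimum is 47.79 at (x_1,x_2) = (0.0526, 6.79), which is not an integer point.
(x_1,x_2)=(0,6): 1·0+5·6=30≤34, 4·0+1·6=6≤7, objective 42.
(x_1,x_2)=(0,5): 1·0+5·5=25≤34, 4·0+1·5=5≤7, objective 35.
No feasible integer point exceeds 42.

42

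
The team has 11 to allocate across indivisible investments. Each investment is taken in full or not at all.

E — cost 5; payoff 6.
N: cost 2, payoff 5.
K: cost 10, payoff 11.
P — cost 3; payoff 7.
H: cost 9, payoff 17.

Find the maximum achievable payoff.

Treat it as a binary knapsack problem.
Allowing fractional choices, the relaxed optimum would be about 23.3, but investments are indivisible.
E + N + P: cost 5 + 2 + 3 = 10 ≤ 11, payoff 6 + 5 + 7 = 18.
N + H: cost 2 + 9 = 11 ≤ 11, payoff 5 + 17 = 22.
Best is N and H with total payoff 22.

22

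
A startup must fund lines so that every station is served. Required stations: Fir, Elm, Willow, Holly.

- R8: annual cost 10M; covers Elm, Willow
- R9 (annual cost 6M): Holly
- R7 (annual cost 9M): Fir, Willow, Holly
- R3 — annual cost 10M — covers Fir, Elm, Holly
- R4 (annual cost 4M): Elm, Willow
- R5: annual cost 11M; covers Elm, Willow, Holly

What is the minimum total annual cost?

13

Choose R7 and R4: together they cover Fir, Elm, Willow, Holly — every station.
Total annual cost: 9 + 4 = 13.
No cover costs less than 13.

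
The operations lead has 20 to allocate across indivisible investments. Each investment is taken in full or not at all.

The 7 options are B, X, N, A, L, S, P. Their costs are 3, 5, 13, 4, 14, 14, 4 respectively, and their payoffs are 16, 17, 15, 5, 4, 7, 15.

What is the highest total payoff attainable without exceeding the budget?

Take B, X, A, and P: cost 3 + 5 + 4 + 4 = 16 ≤ 20, payoff 16 + 17 + 5 + 15 = 53.
No other feasible combination does better.

53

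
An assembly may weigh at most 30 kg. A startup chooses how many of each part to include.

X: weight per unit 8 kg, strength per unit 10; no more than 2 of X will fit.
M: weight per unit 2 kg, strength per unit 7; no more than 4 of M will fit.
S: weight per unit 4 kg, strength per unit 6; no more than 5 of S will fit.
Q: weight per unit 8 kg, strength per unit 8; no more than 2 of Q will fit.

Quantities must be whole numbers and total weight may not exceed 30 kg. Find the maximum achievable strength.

M has the best ratio (7/2); taking only M gives at most 4×7 = 28 (stopped by the supply cap of 4).
Mixing does better — 4×M and 5×S: weight 28 ≤ 30, strength 4·7 + 5·6 = 58.

58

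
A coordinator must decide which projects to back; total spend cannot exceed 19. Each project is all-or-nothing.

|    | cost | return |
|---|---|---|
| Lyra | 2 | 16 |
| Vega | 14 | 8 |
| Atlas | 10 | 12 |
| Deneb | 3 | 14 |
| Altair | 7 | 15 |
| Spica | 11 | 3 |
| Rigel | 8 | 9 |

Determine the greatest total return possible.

45

Lyra + Deneb + Altair: cost 2 + 3 + 7 = 12 ≤ 19, return 16 + 14 + 15 = 45.
Lyra + Atlas + Altair: cost 2 + 10 + 7 = 19 ≤ 19, return 16 + 12 + 15 = 43.
Lyra + Atlas + Deneb: cost 2 + 10 + 3 = 15 ≤ 19, return 16 + 12 + 14 = 42.
Best is Lyra, Deneb, and Altair with total return 45.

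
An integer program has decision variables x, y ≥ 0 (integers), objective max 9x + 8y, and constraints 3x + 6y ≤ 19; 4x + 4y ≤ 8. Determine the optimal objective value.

18

(x,y)=(2,0): 3·2+6·0=6≤19, 4·2+4·0=8≤8, objective 18.
(x,y)=(1,1): 3·1+6·1=9≤19, 4·1+4·1=8≤8, objective 17.
(x,y)=(1,0): 3·1+6·0=3≤19, 4·1+4·0=4≤8, objective 9.
No feasible integer point exceeds 18.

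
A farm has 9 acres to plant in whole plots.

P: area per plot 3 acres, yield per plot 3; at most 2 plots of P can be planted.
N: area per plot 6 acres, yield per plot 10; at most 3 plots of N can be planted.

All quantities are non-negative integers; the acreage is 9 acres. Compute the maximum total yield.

13

Take 1×P and 1×N: area 9 ≤ 9, yield 1·3 + 1·10 = 13.
No other integer combination yields more.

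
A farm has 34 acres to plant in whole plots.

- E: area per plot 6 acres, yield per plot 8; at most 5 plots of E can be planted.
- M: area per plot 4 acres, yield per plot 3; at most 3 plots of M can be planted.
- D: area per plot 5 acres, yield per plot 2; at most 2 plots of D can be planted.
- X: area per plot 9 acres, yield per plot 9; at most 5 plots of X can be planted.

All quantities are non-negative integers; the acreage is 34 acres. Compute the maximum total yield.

E has the best ratio (8/6); taking only E gives at most 5×8 = 40 (stopped by the area limit).
Mixing does better — 5×E and 1×M: area 34 ≤ 34, yield 5·8 + 1·3 = 43.

43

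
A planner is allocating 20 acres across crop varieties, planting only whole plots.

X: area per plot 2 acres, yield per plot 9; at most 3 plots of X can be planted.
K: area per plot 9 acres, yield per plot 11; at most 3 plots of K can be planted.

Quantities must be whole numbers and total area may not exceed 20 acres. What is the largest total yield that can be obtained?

This is a bounded integer knapsack.
3×X and 1×K: area 15 ≤ 20, yield 3·9 + 1·11 = 38.
1×X and 2×K: area 20 ≤ 20, yield 1·9 + 2·11 = 31.
Best is 38.

38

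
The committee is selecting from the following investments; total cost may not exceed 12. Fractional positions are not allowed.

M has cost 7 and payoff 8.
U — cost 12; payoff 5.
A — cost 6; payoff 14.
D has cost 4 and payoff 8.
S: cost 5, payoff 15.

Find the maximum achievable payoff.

29

Take A and S: cost 6 + 5 = 11 ≤ 12, payoff 14 + 15 = 29.
No other feasible combination does better.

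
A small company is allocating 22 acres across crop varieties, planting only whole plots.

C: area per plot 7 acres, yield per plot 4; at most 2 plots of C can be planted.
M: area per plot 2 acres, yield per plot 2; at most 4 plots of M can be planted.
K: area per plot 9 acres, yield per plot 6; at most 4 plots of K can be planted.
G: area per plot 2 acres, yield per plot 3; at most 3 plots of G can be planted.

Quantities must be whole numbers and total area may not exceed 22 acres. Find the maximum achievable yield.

21

This is a bounded integer knapsack.
G has the best ratio (3/2); taking only G gives at most 3×3 = 9 (stopped by the supply cap of 3).
Mixing does better — 3×M, 1×K, and 3×G: area 21 ≤ 22, yield 3·2 + 1·6 + 3·3 = 21.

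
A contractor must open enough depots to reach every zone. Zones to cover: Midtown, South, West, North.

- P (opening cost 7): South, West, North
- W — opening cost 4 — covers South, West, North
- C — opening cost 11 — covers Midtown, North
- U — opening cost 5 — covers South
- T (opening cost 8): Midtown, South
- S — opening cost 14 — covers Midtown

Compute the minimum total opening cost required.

Choose W and T: together they cover Midtown, South, West, North — every zone.
Total opening cost: 4 + 8 = 12.
No cover costs less than 12.

12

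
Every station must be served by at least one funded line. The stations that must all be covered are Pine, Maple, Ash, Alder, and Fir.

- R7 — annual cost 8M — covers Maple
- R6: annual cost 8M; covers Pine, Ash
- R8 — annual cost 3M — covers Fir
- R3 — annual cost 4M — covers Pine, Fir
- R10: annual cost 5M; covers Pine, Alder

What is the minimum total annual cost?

The greedy cost-per-new-station heuristic would pick R3, R10, R7, and R6 for 25, but a cheaper cover exists.
Choose R7, R6, R8, and R10: together they cover Pine, Maple, Ash, Alder, Fir — every station.
Total annual cost: 8 + 8 + 3 + 5 = 24.
No cover costs less than 24.

24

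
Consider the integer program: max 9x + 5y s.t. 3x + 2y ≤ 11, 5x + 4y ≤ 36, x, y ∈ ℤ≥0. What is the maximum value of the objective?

32

(x,y)=(3,1): 3·3+2·1=11≤11, 5·3+4·1=19≤36, objective 32.
(x,y)=(2,2): 3·2+2·2=10≤11, 5·2+4·2=18≤36, objective 28.
(x,y)=(3,0): 3·3+2·0=9≤11, 5·3+4·0=15≤36, objective 27.
The best lattice point is (3,1), giving 32.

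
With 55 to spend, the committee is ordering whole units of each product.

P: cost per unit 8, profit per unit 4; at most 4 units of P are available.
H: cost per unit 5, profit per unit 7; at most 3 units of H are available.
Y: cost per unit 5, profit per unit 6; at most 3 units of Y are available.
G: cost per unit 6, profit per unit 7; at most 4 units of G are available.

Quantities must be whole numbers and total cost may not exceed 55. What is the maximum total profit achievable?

3×H, 3×Y, and 4×G: cost 54 ≤ 55, profit 3·7 + 3·6 + 4·7 = 67.
3×H, 2×Y, and 4×G: cost 49 ≤ 55, profit 3·7 + 2·6 + 4·7 = 61.
Best is 67.

67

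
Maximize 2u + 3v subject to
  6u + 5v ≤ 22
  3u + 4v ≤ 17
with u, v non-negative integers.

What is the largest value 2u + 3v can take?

(u,v)=(0,4): 6·0+5·4=20≤22, 3·0+4·4=16≤17, objective 12.
(u,v)=(1,3): 6·1+5·3=21≤22, 3·1+4·3=15≤17, objective 11.
(u,v)=(0,3): 6·0+5·3=15≤22, 3·0+4·3=12≤17, objective 9.
No feasible integer point exceeds 12.

12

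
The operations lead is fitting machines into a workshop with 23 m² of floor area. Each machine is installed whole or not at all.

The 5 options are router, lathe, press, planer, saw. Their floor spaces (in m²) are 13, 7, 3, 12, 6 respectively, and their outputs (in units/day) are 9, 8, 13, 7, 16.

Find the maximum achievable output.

Allowing fractional choices, the relaxed optimum would be about 41.8, but machines are indivisible.
router + press + saw: floor space 13 + 3 + 6 = 22 ≤ 23, output 9 + 13 + 16 = 38.
press + planer + saw: floor space 3 + 12 + 6 = 21 ≤ 23, output 13 + 7 + 16 = 36.
lathe + press + saw: floor space 7 + 3 + 6 = 16 ≤ 23, output 8 + 13 + 16 = 37.
Best is router, press, and saw with total output 38.

38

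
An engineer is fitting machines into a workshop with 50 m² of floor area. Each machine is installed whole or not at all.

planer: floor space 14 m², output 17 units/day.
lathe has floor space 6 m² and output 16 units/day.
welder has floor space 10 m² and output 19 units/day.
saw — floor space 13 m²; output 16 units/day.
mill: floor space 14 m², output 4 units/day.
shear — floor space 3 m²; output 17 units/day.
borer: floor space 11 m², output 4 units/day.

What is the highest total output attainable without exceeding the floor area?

planer + lathe + welder + shear + borer: floor space 14 + 6 + 10 + 3 + 11 = 44 ≤ 50, output 17 + 16 + 19 + 17 + 4 = 73.
planer + lathe + welder + saw + shear: floor space 14 + 6 + 10 + 13 + 3 = 46 ≤ 50, output 17 + 16 + 19 + 16 + 17 = 85.
Best is planer, lathe, welder, saw, and shear with total output 85.

85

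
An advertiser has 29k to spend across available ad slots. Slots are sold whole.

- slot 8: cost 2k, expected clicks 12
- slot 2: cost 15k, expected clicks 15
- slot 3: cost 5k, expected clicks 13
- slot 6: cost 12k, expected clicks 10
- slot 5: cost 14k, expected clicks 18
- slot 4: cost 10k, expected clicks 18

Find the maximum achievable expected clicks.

Take slot 8, slot 3, slot 6, and slot 4: cost 2 + 5 + 12 + 10 = 29 ≤ 29, expected clicks 12 + 13 + 10 + 18 = 53.
No other feasible combination does better.

53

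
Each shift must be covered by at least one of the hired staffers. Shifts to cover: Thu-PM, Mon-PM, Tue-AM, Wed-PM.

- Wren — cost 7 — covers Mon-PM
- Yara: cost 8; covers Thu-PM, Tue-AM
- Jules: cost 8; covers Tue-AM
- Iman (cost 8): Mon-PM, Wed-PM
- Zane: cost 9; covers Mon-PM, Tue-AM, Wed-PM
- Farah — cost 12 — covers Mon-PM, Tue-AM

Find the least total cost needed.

16

Choose Yara and Iman: together they cover Thu-PM, Mon-PM, Tue-AM, Wed-PM — every shift.
Total cost: 8 + 8 = 16.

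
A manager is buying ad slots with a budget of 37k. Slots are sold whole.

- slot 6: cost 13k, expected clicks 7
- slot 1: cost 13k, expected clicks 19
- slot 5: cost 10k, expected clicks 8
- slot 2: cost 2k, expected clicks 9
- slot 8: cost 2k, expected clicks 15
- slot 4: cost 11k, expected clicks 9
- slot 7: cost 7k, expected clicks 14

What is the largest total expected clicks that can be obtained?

66

slot 1 + slot 2 + slot 8 + slot 4 + slot 7: cost 13 + 2 + 2 + 11 + 7 = 35 ≤ 37, expected clicks 19 + 9 + 15 + 9 + 14 = 66.
slot 6 + slot 1 + slot 2 + slot 8 + slot 7: cost 13 + 13 + 2 + 2 + 7 = 37 ≤ 37, expected clicks 7 + 19 + 9 + 15 + 14 = 64.
slot 1 + slot 5 + slot 2 + slot 8 + slot 7: cost 13 + 10 + 2 + 2 + 7 = 34 ≤ 37, expected clicks 19 + 8 + 9 + 15 + 14 = 65.
Best is slot 1, slot 2, slot 8, slot 4, and slot 7 with total expected clicks 66.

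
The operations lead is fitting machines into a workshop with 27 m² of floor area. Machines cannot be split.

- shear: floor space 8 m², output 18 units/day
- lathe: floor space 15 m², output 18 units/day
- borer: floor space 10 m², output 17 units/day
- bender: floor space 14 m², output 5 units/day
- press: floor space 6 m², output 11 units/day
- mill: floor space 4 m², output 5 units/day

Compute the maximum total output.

Treat it as a binary knapsack problem.
Allowing fractional choices, the relaxed optimum would be about 49.8, but machines are indivisible.
shear + lathe + mill: floor space 8 + 15 + 4 = 27 ≤ 27, output 18 + 18 + 5 = 41.
shear + borer + mill: floor space 8 + 10 + 4 = 22 ≤ 27, output 18 + 17 + 5 = 40.
shear + borer + press: floor space 8 + 10 + 6 = 24 ≤ 27, output 18 + 17 + 11 = 46.
Best is shear, borer, and press with total output 46.

46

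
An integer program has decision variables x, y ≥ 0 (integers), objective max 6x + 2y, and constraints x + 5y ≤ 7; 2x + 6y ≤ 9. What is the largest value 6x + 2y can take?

24

The continuous relaxation peaks at (4.5, 0) with value 27.00; rounding to a feasible lattice point costs some objective.
(x,y)=(4,0): 1·4+5·0=4≤7, 2·4+6·0=8≤9, objective 24.
(x,y)=(3,0): 1·3+5·0=3≤7, 2·3+6·0=6≤9, objective 18.
No feasible integer point exceeds 24.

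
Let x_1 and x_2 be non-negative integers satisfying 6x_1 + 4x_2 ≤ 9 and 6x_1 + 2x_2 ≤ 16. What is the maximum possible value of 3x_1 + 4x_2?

8

(x_1,x_2)=(0,2): 6·0+4·2=8≤9, 6·0+2·2=4≤16, objective 8.
(x_1,x_2)=(0,1): 6·0+4·1=4≤9, 6·0+2·1=2≤16, objective 4.
Maximum is 8 at (x_1,x_2)=(0,2).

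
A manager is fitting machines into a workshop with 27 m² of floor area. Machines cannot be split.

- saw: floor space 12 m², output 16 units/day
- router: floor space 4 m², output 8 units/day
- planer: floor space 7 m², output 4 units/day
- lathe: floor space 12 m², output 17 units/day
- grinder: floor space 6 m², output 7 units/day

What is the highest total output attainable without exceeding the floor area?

Allowing fractional choices, the relaxed optimum would be about 39.7, but machines are indivisible.
router + lathe + grinder: floor space 4 + 12 + 6 = 22 ≤ 27, output 8 + 17 + 7 = 32.
saw + lathe: floor space 12 + 12 = 24 ≤ 27, output 16 + 17 = 33.
Best is saw and lathe with total output 33.

33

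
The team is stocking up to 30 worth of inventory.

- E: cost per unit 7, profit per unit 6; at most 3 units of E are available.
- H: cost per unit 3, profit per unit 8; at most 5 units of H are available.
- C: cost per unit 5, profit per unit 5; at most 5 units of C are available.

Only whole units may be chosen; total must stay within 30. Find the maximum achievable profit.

55

H has the best ratio (8/3); taking only H gives at most 5×8 = 40 (stopped by the supply cap of 5).
Mixing does better — 5×H and 3×C: cost 30 ≤ 30, profit 5·8 + 3·5 = 55.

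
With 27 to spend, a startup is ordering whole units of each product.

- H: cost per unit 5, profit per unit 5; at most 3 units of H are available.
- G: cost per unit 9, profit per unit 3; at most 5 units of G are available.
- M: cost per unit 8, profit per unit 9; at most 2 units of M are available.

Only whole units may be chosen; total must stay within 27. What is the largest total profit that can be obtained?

28

2×H and 2×M: cost 26 ≤ 27, profit 2·5 + 2·9 = 28.
3×H and 1×M: cost 23 ≤ 27, profit 3·5 + 1·9 = 24.
Best is 28.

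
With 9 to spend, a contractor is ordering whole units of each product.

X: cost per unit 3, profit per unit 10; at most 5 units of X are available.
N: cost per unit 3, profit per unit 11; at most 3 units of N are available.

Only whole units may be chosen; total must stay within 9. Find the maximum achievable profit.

33

This is a bounded integer knapsack.
N has the best ratio (11/3); taking only N gives at most 3×11 = 33 (stopped by the cost limit).
Optimal: 3×N: cost 9 ≤ 9, profit 3·11 = 33.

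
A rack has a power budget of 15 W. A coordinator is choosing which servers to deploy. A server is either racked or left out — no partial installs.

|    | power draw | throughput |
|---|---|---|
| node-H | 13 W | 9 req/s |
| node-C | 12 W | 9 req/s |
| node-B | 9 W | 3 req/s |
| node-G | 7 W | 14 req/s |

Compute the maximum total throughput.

This is a 0-1 knapsack instance.
node-C: power draw 12 ≤ 15, throughput 9.
node-H: power draw 13 ≤ 15, throughput 9.
node-G: power draw 7 ≤ 15, throughput 14.
Best is node-G with total throughput 14.

14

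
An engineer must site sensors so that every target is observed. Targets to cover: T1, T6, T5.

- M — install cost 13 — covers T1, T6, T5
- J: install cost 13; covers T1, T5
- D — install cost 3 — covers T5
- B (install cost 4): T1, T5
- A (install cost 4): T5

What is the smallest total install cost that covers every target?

13

The greedy cost-per-new-target heuristic would pick B and M for 17, but a cheaper cover exists.
M alone covers T1, T6, T5 — every target.
Total install cost: 13.
No cover costs less than 13.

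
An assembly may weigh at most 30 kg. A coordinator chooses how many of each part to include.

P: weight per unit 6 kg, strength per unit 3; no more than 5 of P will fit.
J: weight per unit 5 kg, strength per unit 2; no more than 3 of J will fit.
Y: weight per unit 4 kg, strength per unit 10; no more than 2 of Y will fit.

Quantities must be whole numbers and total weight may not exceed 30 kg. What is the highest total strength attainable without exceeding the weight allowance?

30

1×P, 3×J, and 2×Y: weight 29 ≤ 30, strength 1·3 + 3·2 + 2·10 = 29.
2×P, 2×J, and 2×Y: weight 30 ≤ 30, strength 2·3 + 2·2 + 2·10 = 30.
Best is 30.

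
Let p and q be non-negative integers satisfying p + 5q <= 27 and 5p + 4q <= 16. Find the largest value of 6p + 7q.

28

(p,q)=(0,4): 1·0+5·4=20≤27, 5·0+4·4=16≤16, objective 28.
(p,q)=(0,3): 1·0+5·3=15≤27, 5·0+4·3=12≤16, objective 21.
Maximum is 28 at (p,q)=(0,4).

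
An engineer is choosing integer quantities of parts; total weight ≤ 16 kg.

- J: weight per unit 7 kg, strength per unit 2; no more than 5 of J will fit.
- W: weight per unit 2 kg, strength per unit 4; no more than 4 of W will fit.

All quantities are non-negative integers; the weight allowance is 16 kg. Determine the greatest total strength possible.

18

W has the best ratio (4/2); taking only W gives at most 4×4 = 16 (stopped by the supply cap of 4).
Mixing does better — 1×J and 4×W: weight 15 ≤ 16, strength 1·2 + 4·4 = 18.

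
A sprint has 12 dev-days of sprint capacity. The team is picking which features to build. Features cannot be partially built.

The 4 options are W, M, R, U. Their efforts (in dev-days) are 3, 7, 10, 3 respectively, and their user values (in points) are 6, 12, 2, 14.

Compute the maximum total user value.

This is a 0-1 knapsack instance.
Take M and U: effort 7 + 3 = 10 ≤ 12, user value 12 + 14 = 26.
No other feasible combination does better.

26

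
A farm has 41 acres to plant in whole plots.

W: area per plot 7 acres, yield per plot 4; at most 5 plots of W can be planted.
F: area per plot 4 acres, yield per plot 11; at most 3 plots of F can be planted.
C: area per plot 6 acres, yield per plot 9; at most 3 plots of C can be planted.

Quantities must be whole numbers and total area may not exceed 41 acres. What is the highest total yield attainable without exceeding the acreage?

This is a bounded integer knapsack.
3×F and 3×C: area 30 ≤ 41, yield 3·11 + 3·9 = 60.
1×W, 3×F, and 3×C: area 37 ≤ 41, yield 1·4 + 3·11 + 3·9 = 64.
Best is 64.

64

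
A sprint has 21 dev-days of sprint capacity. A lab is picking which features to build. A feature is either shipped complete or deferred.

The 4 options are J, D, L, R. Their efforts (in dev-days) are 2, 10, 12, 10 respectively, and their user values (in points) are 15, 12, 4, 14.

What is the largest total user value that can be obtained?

29

Treat it as a binary knapsack problem.
Take J and R: effort 2 + 10 = 12 ≤ 21, user value 15 + 14 = 29.
No other feasible combination does better.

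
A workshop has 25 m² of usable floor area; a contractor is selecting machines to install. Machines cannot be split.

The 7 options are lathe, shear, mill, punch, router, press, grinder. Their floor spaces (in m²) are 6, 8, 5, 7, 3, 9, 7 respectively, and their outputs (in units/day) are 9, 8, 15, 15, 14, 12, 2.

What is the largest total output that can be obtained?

56

Allowing fractional choices, the relaxed optimum would be about 58.3, but machines are indivisible.
mill + punch + router + press: floor space 5 + 7 + 3 + 9 = 24 ≤ 25, output 15 + 15 + 14 + 12 = 56.
lathe + mill + punch + router: floor space 6 + 5 + 7 + 3 = 21 ≤ 25, output 9 + 15 + 15 + 14 = 53.
shear + mill + punch + router: floor space 8 + 5 + 7 + 3 = 23 ≤ 25, output 8 + 15 + 15 + 14 = 52.
Best is mill, punch, router, and press with total output 56.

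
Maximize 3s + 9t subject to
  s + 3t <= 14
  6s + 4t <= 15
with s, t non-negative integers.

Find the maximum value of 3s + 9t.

The continuous relaxation peaks at (0, 3.75) with value 33.75; rounding to a feasible lattice point costs some objective.
(s,t)=(0,3): 1·0+3·3=9≤14, 6·0+4·3=12≤15, objective 27.
(s,t)=(1,2): 1·1+3·2=7≤14, 6·1+4·2=14≤15, objective 21.
(s,t)=(0,2): 1·0+3·2=6≤14, 6·0+4·2=8≤15, objective 18.
No feasible integer point exceeds 27.

27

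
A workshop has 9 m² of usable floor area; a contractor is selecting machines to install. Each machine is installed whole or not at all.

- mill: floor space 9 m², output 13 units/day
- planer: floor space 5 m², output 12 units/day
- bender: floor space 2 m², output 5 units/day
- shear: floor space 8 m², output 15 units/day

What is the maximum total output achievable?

17

This is an integer program with binary decision variables.
mill: floor space 9 ≤ 9, output 13.
planer + bender: floor space 5 + 2 = 7 ≤ 9, output 12 + 5 = 17.
shear: floor space 8 ≤ 9, output 15.
Best is planer and bender with total output 17.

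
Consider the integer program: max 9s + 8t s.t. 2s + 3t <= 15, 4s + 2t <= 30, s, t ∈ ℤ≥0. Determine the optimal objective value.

(s,t)=(7,0) is feasible, giving 63.
(s,t)=(6,1) is feasible, giving 62.
(s,t)=(6,0) is feasible, giving 54.
Maximum is 63 at (s,t)=(7,0).

63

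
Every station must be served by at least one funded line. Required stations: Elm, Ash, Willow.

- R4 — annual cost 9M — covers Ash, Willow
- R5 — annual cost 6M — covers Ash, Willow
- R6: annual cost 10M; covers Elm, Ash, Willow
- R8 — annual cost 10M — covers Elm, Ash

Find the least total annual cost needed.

10

R6 alone covers Elm, Ash, Willow — every station.
Total annual cost: 10.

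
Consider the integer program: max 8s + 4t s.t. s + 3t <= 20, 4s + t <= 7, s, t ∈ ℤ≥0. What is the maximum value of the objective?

Relaxing integrality, the LP optimum is 27.27 at (s,t) = (0.0909, 6.64), which is not an integer point.
(s,t)=(0,6): 1·0+3·6=18≤20, 4·0+1·6=6≤7, objective 24.
(s,t)=(0,5): 1·0+3·5=15≤20, 4·0+1·5=5≤7, objective 20.
Maximum is 24 at (s,t)=(0,6).

24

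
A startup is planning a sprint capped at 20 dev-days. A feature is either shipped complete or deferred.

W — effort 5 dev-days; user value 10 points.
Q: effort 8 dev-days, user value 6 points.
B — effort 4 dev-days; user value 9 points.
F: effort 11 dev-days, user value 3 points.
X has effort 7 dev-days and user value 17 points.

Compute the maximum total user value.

36

Q + B + X: effort 8 + 4 + 7 = 19 ≤ 20, user value 6 + 9 + 17 = 32.
W + Q + X: effort 5 + 8 + 7 = 20 ≤ 20, user value 10 + 6 + 17 = 33.
W + B + X: effort 5 + 4 + 7 = 16 ≤ 20, user value 10 + 9 + 17 = 36.
Best is W, B, and X with total user value 36.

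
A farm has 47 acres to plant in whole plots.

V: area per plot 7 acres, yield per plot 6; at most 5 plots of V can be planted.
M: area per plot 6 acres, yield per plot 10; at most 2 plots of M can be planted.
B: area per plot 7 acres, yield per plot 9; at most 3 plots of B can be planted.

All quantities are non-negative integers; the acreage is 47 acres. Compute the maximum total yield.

59

2×V, 2×M, and 3×B: area 47 ≤ 47, yield 2·6 + 2·10 + 3·9 = 59.
3×V, 2×M, and 2×B: area 47 ≤ 47, yield 3·6 + 2·10 + 2·9 = 56.
Best is 59.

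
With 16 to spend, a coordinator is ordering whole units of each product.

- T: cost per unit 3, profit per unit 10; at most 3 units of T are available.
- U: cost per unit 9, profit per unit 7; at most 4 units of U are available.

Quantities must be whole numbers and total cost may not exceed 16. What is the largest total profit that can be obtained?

This is a bounded integer knapsack.
Take 3×T: cost 9 ≤ 16, profit 3·10 = 30.
T has the best ratio (10/3) and is taken to its limit of 3; remaining capacity is filled optimally with the others.

30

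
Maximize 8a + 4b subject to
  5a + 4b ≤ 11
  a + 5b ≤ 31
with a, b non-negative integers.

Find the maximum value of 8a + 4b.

16

The continuous relaxation peaks at (2.2, 0) with value 17.60; rounding to a feasible lattice point costs some objective.
(a,b)=(2,0): 5·2+4·0=10≤11, 1·2+5·0=2≤31, objective 16.
(a,b)=(1,1): 5·1+4·1=9≤11, 1·1+5·1=6≤31, objective 12.
(a,b)=(1,0): 5·1+4·0=5≤11, 1·1+5·0=1≤31, objective 8.
The best lattice point is (2,0), giving 16.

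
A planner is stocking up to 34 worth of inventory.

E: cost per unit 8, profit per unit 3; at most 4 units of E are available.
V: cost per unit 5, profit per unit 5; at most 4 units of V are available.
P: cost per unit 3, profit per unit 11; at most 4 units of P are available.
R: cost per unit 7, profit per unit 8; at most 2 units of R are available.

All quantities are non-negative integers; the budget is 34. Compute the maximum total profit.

This is a bounded integer knapsack.
1×V, 4×P, and 2×R: cost 31 ≤ 34, profit 1·5 + 4·11 + 2·8 = 65.
3×V, 4×P, and 1×R: cost 34 ≤ 34, profit 3·5 + 4·11 + 1·8 = 67.
Best is 67.

67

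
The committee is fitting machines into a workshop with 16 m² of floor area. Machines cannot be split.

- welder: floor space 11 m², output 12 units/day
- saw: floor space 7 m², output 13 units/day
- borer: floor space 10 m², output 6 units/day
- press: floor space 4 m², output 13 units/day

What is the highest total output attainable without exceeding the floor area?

26

welder + press: floor space 11 + 4 = 15 ≤ 16, output 12 + 13 = 25.
saw + press: floor space 7 + 4 = 11 ≤ 16, output 13 + 13 = 26.
Best is saw and press with total output 26.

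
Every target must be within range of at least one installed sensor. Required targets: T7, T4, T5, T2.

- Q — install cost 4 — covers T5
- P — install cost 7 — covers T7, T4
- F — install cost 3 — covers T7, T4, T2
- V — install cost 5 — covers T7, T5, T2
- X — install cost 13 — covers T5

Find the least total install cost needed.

This is an integer covering problem.
Choose Q and F: together they cover T7, T4, T5, T2 — every target.
Total install cost: 4 + 3 = 7.
No cover costs less than 7.

7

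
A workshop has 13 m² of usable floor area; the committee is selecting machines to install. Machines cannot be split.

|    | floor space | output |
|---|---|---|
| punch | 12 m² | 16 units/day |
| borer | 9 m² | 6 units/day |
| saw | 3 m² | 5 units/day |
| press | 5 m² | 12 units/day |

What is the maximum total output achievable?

This is a 0-1 knapsack instance.
Allowing fractional choices, the relaxed optimum would be about 23.7, but machines are indivisible.
saw + press: floor space 3 + 5 = 8 ≤ 13, output 5 + 12 = 17.
punch: floor space 12 ≤ 13, output 16.
press: floor space 5 ≤ 13, output 12.
Best is saw and press with total output 17.

17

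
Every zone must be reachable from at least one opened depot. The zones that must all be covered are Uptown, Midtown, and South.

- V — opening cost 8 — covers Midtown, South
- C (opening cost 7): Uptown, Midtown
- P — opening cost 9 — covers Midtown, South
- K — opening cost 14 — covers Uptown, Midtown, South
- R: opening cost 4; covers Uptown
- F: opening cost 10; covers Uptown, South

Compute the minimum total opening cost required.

This is a weighted set-cover instance.
The greedy cost-per-new-zone heuristic would pick C and V for 15, but a cheaper cover exists.
Choose V and R: together they cover Uptown, Midtown, South — every zone.
Total opening cost: 8 + 4 = 12.
No cover costs less than 12.

12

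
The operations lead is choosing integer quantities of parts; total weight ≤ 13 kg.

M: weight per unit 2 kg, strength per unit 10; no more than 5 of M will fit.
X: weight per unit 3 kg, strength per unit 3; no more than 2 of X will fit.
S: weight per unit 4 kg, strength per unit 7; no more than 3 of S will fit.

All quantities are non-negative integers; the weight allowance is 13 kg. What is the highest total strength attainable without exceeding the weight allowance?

53

M has the best ratio (10/2); taking only M gives at most 5×10 = 50 (stopped by the supply cap of 5).
Mixing does better — 5×M and 1×X: weight 13 ≤ 13, strength 5·10 + 1·3 = 53.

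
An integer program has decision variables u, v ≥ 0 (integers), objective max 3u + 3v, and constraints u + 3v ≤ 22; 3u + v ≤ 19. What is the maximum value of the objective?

30

(u,v)=(4,6): 1·4+3·6=22≤22, 3·4+1·6=18≤19, objective 30.
(u,v)=(5,4): 1·5+3·4=17≤22, 3·5+1·4=19≤19, objective 27.
(u,v)=(4,5): 1·4+3·5=19≤22, 3·4+1·5=17≤19, objective 27.
The best lattice point is (4,6), giving 30.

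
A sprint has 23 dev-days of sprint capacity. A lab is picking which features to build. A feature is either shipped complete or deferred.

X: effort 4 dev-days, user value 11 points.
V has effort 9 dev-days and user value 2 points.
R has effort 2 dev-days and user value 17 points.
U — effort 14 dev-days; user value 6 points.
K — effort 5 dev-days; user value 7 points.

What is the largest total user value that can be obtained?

X + R + U: effort 4 + 2 + 14 = 20 ≤ 23, user value 11 + 17 + 6 = 34.
X + V + R + K: effort 4 + 9 + 2 + 5 = 20 ≤ 23, user value 11 + 2 + 17 + 7 = 37.
X + R + K: effort 4 + 2 + 5 = 11 ≤ 23, user value 11 + 17 + 7 = 35.
Best is X, V, R, and K with total user value 37.

37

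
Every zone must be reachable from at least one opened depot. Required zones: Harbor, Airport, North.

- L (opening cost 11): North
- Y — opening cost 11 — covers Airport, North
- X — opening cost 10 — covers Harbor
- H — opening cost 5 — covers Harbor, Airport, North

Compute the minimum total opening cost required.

5

This is an integer covering problem.
H alone covers Harbor, Airport, North — every zone.
Total opening cost: 5.
No cover costs less than 5.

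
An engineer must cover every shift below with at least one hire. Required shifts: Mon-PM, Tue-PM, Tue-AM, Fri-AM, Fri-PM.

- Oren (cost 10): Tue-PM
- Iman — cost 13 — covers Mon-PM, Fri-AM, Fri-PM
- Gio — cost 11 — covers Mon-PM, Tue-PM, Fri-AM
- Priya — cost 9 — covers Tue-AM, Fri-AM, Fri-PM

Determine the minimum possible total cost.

Choose Gio and Priya: together they cover Mon-PM, Tue-PM, Tue-AM, Fri-AM, Fri-PM — every shift.
Total cost: 11 + 9 = 20.

20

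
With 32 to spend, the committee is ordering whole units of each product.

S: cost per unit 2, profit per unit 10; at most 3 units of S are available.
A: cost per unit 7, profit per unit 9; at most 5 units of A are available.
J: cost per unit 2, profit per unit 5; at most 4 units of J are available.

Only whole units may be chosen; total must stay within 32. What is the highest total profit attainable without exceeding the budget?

S has the best ratio (10/2); taking only S gives at most 3×10 = 30 (stopped by the supply cap of 3).
Mixing does better — 3×S, 2×A, and 4×J: cost 28 ≤ 32, profit 3·10 + 2·9 + 4·5 = 68.

68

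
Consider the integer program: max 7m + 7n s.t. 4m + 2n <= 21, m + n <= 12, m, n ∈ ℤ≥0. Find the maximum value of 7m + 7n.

Relaxing integrality, the LP optimum is 73.50 at (m,n) = (0, 10.5), which is not an integer point.
(m,n)=(0,10): 4·0+2·10=20≤21, 1·0+1·10=10≤12, objective 70.
(m,n)=(0,9): 4·0+2·9=18≤21, 1·0+1·9=9≤12, objective 63.
Maximum is 70 at (m,n)=(0,10).

70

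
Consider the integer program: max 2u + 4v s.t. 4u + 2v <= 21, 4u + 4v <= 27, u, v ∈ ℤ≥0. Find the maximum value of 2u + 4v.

24

(u,v)=(0,6) is feasible, giving 24.
(u,v)=(1,5) is feasible, giving 22.
The best lattice point is (0,6), giving 24.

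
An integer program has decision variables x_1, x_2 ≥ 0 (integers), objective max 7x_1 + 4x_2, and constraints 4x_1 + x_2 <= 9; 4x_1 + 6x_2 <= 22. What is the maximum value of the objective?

Relaxing integrality, the LP optimum is 21.60 at (x_1,x_2) = (1.6, 2.6), which is not an integer point.
(x_1,x_2)=(1,3): 4·1+1·3=7≤9, 4·1+6·3=22≤22, objective 19.
(x_1,x_2)=(2,1): 4·2+1·1=9≤9, 4·2+6·1=14≤22, objective 18.
No feasible integer point exceeds 19.

19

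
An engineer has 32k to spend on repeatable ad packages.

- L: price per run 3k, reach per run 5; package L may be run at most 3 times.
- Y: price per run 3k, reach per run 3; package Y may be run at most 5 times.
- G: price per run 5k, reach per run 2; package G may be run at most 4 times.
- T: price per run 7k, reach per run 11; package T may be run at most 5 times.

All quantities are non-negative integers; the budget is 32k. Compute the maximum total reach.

This is a bounded integer knapsack.
L has the best ratio (5/3); taking only L gives at most 3×5 = 15 (stopped by the supply cap of 3).
Mixing does better — 1×L and 4×T: price 31 ≤ 32, reach 1·5 + 4·11 = 49.

49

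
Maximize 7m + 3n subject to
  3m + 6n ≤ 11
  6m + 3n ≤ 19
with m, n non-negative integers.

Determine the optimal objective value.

(m,n)=(3,0) is feasible, giving 21.
(m,n)=(2,0) is feasible, giving 14.
The best lattice point is (3,0), giving 21.

21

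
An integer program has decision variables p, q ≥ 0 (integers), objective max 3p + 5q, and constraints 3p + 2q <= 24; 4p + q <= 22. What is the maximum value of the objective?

60

(p,q)=(0,12): 3·0+2·12=24≤24, 4·0+1·12=12≤22, objective 60.
(p,q)=(0,11): 3·0+2·11=22≤24, 4·0+1·11=11≤22, objective 55.
Maximum is 60 at (p,q)=(0,12).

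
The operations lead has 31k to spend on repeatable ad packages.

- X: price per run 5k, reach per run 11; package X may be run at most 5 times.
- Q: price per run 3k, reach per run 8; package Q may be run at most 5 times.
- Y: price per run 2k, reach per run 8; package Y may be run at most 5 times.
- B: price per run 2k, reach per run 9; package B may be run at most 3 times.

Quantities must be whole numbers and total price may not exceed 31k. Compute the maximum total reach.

107

Take 5×Q, 5×Y, and 3×B: price 31 ≤ 31, reach 5·8 + 5·8 + 3·9 = 107.
B has the best ratio (9/2) and is taken to its limit of 3; remaining capacity is filled optimally with the others.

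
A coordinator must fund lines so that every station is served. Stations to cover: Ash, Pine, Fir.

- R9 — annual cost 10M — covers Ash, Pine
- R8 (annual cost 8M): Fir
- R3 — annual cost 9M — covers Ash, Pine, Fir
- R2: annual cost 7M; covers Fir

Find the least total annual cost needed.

This is an integer covering problem.
R3 alone covers Ash, Pine, Fir — every station.
Total annual cost: 9.
No cover costs less than 9.

9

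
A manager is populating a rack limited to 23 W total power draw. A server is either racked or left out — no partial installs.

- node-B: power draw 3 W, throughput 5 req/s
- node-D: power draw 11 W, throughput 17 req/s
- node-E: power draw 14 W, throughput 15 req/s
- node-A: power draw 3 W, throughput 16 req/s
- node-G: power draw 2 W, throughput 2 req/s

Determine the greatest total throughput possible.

This is a 0-1 knapsack instance.
Allowing fractional choices, the relaxed optimum would be about 44.4, but servers are indivisible.
node-B + node-D + node-A + node-G: power draw 3 + 11 + 3 + 2 = 19 ≤ 23, throughput 5 + 17 + 16 + 2 = 40.
node-B + node-D + node-A: power draw 3 + 11 + 3 = 17 ≤ 23, throughput 5 + 17 + 16 = 38.
Best is node-B, node-D, node-A, and node-G with total throughput 40.

40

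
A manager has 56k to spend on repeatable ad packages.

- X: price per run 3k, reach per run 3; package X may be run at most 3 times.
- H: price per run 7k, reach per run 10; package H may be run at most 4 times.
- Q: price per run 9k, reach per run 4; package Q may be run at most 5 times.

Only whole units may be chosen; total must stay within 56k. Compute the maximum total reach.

57

This is a bounded integer knapsack.
H has the best ratio (10/7); taking only H gives at most 4×10 = 40 (stopped by the supply cap of 4).
Mixing does better — 3×X, 4×H, and 2×Q: price 55 ≤ 56, reach 3·3 + 4·10 + 2·4 = 57.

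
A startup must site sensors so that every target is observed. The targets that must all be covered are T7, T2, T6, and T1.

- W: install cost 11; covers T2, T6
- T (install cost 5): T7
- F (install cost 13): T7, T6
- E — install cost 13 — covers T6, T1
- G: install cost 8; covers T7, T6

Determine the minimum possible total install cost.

29

The greedy cost-per-new-target heuristic would pick G, W, and E for 32, but a cheaper cover exists.
Choose W, T, and E: together they cover T7, T2, T6, T1 — every target.
Total install cost: 11 + 5 + 13 = 29.
No cover costs less than 29.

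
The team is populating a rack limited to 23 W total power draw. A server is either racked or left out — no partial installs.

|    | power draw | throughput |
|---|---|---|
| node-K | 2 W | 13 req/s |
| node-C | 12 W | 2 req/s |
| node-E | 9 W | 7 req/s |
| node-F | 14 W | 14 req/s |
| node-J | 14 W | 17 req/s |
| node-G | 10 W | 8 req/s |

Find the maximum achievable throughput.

30

node-K + node-J: power draw 2 + 14 = 16 ≤ 23, throughput 13 + 17 = 30.
node-K + node-E + node-G: power draw 2 + 9 + 10 = 21 ≤ 23, throughput 13 + 7 + 8 = 28.
Best is node-K and node-J with total throughput 30.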